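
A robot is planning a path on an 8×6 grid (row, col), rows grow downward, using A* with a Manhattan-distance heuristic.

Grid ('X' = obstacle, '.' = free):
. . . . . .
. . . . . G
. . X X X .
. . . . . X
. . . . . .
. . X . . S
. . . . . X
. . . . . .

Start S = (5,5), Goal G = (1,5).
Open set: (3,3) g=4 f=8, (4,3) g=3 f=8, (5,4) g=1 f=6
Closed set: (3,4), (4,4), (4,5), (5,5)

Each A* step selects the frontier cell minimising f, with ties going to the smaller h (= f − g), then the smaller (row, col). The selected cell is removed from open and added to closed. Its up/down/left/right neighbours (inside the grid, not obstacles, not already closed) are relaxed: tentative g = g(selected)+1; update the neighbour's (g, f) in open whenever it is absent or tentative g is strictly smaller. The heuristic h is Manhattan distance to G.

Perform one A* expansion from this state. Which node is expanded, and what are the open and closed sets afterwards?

step 1: expand (5,4) (f=6, h=5) → closed; open now [(3,3) g=4 f=8, (4,3) g=3 f=8, (5,3) g=2 f=8, (6,4) g=2 f=8]

expanded=(5,4); open=[(3,3) g=4 f=8, (4,3) g=3 f=8, (5,3) g=2 f=8, (6,4) g=2 f=8]; closed=[(3,4), (4,4), (4,5), (5,4), (5,5)]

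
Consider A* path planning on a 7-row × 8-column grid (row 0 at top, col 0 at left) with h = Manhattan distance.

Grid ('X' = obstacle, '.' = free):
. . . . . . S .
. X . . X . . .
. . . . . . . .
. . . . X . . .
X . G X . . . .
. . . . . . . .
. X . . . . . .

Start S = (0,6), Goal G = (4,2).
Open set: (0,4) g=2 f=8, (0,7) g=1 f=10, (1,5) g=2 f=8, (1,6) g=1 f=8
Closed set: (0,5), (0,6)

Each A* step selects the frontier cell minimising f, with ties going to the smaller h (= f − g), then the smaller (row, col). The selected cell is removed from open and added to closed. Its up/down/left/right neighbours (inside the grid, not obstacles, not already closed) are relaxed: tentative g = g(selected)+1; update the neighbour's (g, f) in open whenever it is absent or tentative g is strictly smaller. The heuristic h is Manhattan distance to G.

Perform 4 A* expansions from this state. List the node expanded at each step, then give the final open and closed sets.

step 1: expand (0,4) (f=8, h=6) → closed; open now [(0,3) g=3 f=8, (0,7) g=1 f=10, (1,5) g=2 f=8, (1,6) g=1 f=8]
step 2: expand (0,3) (f=8, h=5) → closed; open now [(0,2) g=4 f=8, (0,7) g=1 f=10, (1,3) g=4 f=8, (1,5) g=2 f=8, (1,6) g=1 f=8]
step 3: expand (0,2) (f=8, h=4) → closed; open now [(0,1) g=5 f=10, (0,7) g=1 f=10, (1,2) g=5 f=8, (1,3) g=4 f=8, (1,5) g=2 f=8, (1,6) g=1 f=8]
step 4: expand (1,2) (f=8, h=3) → closed; open now [(0,1) g=5 f=10, (0,7) g=1 f=10, (1,3) g=4 f=8, (1,5) g=2 f=8, (1,6) g=1 f=8, (2,2) g=6 f=8]

order=[(0,4) → (0,3) → (0,2) → (1,2)]; open=[(0,1) g=5 f=10, (0,7) g=1 f=10, (1,3) g=4 f=8, (1,5) g=2 f=8, (1,6) g=1 f=8, (2,2) g=6 f=8]; closed=[(0,2), (0,3), (0,4), (0,5), (0,6), (1,2)]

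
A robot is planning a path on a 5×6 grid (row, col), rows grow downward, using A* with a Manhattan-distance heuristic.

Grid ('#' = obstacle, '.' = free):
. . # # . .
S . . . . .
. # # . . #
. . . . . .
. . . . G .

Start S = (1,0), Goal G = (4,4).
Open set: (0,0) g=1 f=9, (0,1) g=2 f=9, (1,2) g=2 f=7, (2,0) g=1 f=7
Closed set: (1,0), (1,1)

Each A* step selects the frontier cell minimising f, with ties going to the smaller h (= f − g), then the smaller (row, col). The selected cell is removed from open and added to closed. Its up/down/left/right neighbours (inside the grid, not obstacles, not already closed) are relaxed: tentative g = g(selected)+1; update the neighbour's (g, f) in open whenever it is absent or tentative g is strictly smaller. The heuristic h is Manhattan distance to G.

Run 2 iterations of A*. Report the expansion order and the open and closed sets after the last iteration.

order=[(1,2) → (1,3)]; open=[(0,0) g=1 f=9, (0,1) g=2 f=9, (1,4) g=4 f=7, (2,0) g=1 f=7, (2,3) g=4 f=7]; closed=[(1,0), (1,1), (1,2), (1,3)]

step 1: expand (1,2) (f=7, h=5) → closed; open now [(0,0) g=1 f=9, (0,1) g=2 f=9, (1,3) g=3 f=7, (2,0) g=1 f=7]
step 2: expand (1,3) (f=7, h=4) → closed; open now [(0,0) g=1 f=9, (0,1) g=2 f=9, (1,4) g=4 f=7, (2,0) g=1 f=7, (2,3) g=4 f=7]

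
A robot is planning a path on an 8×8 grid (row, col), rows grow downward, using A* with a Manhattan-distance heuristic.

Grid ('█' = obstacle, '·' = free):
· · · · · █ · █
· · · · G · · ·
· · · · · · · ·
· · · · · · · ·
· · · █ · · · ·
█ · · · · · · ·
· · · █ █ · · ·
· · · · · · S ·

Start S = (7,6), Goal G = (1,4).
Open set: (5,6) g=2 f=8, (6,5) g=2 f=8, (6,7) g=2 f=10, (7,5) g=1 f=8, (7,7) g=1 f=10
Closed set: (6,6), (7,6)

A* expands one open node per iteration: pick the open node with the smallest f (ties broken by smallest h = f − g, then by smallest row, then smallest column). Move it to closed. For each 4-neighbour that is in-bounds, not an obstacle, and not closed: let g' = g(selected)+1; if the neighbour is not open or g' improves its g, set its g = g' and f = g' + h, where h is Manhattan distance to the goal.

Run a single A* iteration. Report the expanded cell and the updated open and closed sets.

step 1: expand (5,6) (f=8, h=6) → closed; open now [(4,6) g=3 f=8, (5,5) g=3 f=8, (5,7) g=3 f=10, (6,5) g=2 f=8, (6,7) g=2 f=10, (7,5) g=1 f=8, (7,7) g=1 f=10]

expanded=(5,6); open=[(4,6) g=3 f=8, (5,5) g=3 f=8, (5,7) g=3 f=10, (6,5) g=2 f=8, (6,7) g=2 f=10, (7,5) g=1 f=8, (7,7) g=1 f=10]; closed=[(5,6), (6,6), (7,6)]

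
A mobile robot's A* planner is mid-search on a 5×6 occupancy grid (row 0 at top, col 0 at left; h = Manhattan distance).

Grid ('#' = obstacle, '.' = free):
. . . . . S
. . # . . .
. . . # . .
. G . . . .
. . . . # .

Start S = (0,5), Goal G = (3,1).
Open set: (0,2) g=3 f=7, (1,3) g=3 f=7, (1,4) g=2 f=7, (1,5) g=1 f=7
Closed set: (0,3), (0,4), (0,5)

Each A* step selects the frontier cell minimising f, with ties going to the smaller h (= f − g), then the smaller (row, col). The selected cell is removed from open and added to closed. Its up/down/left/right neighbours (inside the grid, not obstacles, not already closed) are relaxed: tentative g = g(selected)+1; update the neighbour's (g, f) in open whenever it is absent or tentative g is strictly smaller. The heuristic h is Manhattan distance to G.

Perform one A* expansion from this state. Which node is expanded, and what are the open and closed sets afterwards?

expanded=(0,2); open=[(0,1) g=4 f=7, (1,3) g=3 f=7, (1,4) g=2 f=7, (1,5) g=1 f=7]; closed=[(0,2), (0,3), (0,4), (0,5)]

step 1: expand (0,2) (f=7, h=4) → closed; open now [(0,1) g=4 f=7, (1,3) g=3 f=7, (1,4) g=2 f=7, (1,5) g=1 f=7]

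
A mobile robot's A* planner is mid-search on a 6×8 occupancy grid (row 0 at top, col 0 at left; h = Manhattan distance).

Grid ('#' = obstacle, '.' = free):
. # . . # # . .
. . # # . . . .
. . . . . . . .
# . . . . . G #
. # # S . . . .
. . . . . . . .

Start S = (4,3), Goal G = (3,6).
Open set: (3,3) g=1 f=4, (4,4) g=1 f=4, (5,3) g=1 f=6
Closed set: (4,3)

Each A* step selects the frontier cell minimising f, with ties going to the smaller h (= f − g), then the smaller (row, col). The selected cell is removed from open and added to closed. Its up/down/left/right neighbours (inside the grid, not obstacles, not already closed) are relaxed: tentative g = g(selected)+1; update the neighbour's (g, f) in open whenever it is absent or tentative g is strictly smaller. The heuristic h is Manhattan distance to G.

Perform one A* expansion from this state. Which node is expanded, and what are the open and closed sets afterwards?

step 1: expand (3,3) (f=4, h=3) → closed; open now [(2,3) g=2 f=6, (3,2) g=2 f=6, (3,4) g=2 f=4, (4,4) g=1 f=4, (5,3) g=1 f=6]

expanded=(3,3); open=[(2,3) g=2 f=6, (3,2) g=2 f=6, (3,4) g=2 f=4, (4,4) g=1 f=4, (5,3) g=1 f=6]; closed=[(3,3), (4,3)]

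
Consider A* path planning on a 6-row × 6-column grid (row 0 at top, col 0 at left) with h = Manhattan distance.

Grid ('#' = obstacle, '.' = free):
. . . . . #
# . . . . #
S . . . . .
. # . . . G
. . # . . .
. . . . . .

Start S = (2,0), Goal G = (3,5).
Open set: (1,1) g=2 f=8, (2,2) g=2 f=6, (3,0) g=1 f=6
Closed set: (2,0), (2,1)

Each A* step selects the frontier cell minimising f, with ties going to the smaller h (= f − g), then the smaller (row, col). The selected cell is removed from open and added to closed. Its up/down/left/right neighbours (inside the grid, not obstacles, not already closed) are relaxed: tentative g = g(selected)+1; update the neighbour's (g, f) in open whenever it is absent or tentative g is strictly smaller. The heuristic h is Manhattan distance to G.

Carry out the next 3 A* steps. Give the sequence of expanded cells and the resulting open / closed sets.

order=[(2,2) → (2,3) → (2,4)]; open=[(1,1) g=2 f=8, (1,2) g=3 f=8, (1,3) g=4 f=8, (1,4) g=5 f=8, (2,5) g=5 f=6, (3,0) g=1 f=6, (3,2) g=3 f=6, (3,3) g=4 f=6, (3,4) g=5 f=6]; closed=[(2,0), (2,1), (2,2), (2,3), (2,4)]

step 1: expand (2,2) (f=6, h=4) → closed; open now [(1,1) g=2 f=8, (1,2) g=3 f=8, (2,3) g=3 f=6, (3,0) g=1 f=6, (3,2) g=3 f=6]
step 2: expand (2,3) (f=6, h=3) → closed; open now [(1,1) g=2 f=8, (1,2) g=3 f=8, (1,3) g=4 f=8, (2,4) g=4 f=6, (3,0) g=1 f=6, (3,2) g=3 f=6, (3,3) g=4 f=6]
step 3: expand (2,4) (f=6, h=2) → closed; open now [(1,1) g=2 f=8, (1,2) g=3 f=8, (1,3) g=4 f=8, (1,4) g=5 f=8, (2,5) g=5 f=6, (3,0) g=1 f=6, (3,2) g=3 f=6, (3,3) g=4 f=6, (3,4) g=5 f=6]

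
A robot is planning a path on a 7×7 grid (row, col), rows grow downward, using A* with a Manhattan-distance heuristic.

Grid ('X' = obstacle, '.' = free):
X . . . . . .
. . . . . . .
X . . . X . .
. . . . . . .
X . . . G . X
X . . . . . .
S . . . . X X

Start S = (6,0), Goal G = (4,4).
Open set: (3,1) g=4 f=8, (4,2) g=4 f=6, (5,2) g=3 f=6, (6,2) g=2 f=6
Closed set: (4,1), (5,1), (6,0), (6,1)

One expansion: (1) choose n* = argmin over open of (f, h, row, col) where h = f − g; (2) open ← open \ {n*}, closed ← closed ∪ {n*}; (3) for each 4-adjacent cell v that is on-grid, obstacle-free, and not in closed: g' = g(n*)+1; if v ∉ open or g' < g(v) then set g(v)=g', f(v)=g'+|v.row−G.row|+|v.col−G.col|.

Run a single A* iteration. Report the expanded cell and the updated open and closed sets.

expanded=(4,2); open=[(3,1) g=4 f=8, (3,2) g=5 f=8, (4,3) g=5 f=6, (5,2) g=3 f=6, (6,2) g=2 f=6]; closed=[(4,1), (4,2), (5,1), (6,0), (6,1)]

step 1: expand (4,2) (f=6, h=2) → closed; open now [(3,1) g=4 f=8, (3,2) g=5 f=8, (4,3) g=5 f=6, (5,2) g=3 f=6, (6,2) g=2 f=6]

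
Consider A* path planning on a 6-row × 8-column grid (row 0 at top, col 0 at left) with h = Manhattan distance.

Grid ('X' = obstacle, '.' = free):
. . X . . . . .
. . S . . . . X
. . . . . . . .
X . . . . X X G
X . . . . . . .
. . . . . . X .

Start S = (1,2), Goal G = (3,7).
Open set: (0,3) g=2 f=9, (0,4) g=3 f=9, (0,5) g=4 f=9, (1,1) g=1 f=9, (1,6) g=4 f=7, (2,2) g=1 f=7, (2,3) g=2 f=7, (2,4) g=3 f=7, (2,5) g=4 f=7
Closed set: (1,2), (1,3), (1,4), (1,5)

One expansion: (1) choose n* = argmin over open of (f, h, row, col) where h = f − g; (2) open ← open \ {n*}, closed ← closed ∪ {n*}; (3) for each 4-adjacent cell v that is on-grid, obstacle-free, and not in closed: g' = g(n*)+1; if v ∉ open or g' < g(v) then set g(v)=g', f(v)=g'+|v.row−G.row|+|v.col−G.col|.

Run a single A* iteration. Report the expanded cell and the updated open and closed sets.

step 1: expand (1,6) (f=7, h=3) → closed; open now [(0,3) g=2 f=9, (0,4) g=3 f=9, (0,5) g=4 f=9, (0,6) g=5 f=9, (1,1) g=1 f=9, (2,2) g=1 f=7, (2,3) g=2 f=7, (2,4) g=3 f=7, (2,5) g=4 f=7, (2,6) g=5 f=7]

expanded=(1,6); open=[(0,3) g=2 f=9, (0,4) g=3 f=9, (0,5) g=4 f=9, (0,6) g=5 f=9, (1,1) g=1 f=9, (2,2) g=1 f=7, (2,3) g=2 f=7, (2,4) g=3 f=7, (2,5) g=4 f=7, (2,6) g=5 f=7]; closed=[(1,2), (1,3), (1,4), (1,5), (1,6)]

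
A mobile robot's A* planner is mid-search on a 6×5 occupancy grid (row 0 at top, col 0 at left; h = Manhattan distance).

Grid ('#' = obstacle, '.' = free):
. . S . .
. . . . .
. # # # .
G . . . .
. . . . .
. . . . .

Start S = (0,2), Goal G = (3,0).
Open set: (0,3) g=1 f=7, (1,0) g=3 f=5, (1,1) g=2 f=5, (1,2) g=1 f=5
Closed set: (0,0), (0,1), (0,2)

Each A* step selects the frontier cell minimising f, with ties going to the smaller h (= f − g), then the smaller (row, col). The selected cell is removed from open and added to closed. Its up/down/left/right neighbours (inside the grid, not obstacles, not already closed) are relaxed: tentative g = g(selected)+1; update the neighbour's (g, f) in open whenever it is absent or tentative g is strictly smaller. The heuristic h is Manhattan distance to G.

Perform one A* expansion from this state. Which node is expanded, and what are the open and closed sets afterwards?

step 1: expand (1,0) (f=5, h=2) → closed; open now [(0,3) g=1 f=7, (1,1) g=2 f=5, (1,2) g=1 f=5, (2,0) g=4 f=5]

expanded=(1,0); open=[(0,3) g=1 f=7, (1,1) g=2 f=5, (1,2) g=1 f=5, (2,0) g=4 f=5]; closed=[(0,0), (0,1), (0,2), (1,0)]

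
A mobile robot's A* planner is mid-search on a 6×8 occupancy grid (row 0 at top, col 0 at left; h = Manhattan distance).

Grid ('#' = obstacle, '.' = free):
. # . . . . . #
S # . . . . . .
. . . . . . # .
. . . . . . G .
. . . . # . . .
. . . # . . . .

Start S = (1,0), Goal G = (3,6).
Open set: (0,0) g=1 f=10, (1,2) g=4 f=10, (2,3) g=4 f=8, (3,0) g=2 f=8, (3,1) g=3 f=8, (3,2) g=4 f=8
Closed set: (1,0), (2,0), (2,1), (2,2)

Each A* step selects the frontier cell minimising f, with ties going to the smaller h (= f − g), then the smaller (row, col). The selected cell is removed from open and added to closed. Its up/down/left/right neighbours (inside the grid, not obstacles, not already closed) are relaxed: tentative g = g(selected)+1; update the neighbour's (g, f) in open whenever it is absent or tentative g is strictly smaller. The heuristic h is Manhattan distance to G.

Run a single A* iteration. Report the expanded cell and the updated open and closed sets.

step 1: expand (2,3) (f=8, h=4) → closed; open now [(0,0) g=1 f=10, (1,2) g=4 f=10, (1,3) g=5 f=10, (2,4) g=5 f=8, (3,0) g=2 f=8, (3,1) g=3 f=8, (3,2) g=4 f=8, (3,3) g=5 f=8]

expanded=(2,3); open=[(0,0) g=1 f=10, (1,2) g=4 f=10, (1,3) g=5 f=10, (2,4) g=5 f=8, (3,0) g=2 f=8, (3,1) g=3 f=8, (3,2) g=4 f=8, (3,3) g=5 f=8]; closed=[(1,0), (2,0), (2,1), (2,2), (2,3)]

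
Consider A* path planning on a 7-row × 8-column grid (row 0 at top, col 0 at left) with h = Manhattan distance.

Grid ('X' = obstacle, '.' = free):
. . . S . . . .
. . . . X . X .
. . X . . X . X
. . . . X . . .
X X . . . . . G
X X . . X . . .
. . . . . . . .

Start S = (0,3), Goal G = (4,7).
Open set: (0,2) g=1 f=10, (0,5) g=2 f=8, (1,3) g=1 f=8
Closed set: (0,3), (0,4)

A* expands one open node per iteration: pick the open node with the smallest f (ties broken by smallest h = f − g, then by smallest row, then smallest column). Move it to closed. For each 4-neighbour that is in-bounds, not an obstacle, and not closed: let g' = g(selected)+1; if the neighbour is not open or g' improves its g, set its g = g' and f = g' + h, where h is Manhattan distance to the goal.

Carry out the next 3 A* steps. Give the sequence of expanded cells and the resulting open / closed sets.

step 1: expand (0,5) (f=8, h=6) → closed; open now [(0,2) g=1 f=10, (0,6) g=3 f=8, (1,3) g=1 f=8, (1,5) g=3 f=8]
step 2: expand (0,6) (f=8, h=5) → closed; open now [(0,2) g=1 f=10, (0,7) g=4 f=8, (1,3) g=1 f=8, (1,5) g=3 f=8]
step 3: expand (0,7) (f=8, h=4) → closed; open now [(0,2) g=1 f=10, (1,3) g=1 f=8, (1,5) g=3 f=8, (1,7) g=5 f=8]

order=[(0,5) → (0,6) → (0,7)]; open=[(0,2) g=1 f=10, (1,3) g=1 f=8, (1,5) g=3 f=8, (1,7) g=5 f=8]; closed=[(0,3), (0,4), (0,5), (0,6), (0,7)]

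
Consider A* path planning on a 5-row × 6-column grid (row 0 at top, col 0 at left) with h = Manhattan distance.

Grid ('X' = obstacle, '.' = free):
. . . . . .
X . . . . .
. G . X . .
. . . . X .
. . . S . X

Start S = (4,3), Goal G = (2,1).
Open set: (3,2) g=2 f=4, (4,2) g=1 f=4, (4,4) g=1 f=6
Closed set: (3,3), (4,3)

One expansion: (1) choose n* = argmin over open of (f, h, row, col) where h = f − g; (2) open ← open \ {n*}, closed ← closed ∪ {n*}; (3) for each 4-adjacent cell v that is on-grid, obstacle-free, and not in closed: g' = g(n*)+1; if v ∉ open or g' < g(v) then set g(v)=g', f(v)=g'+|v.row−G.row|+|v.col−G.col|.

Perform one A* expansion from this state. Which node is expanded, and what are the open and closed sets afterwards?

step 1: expand (3,2) (f=4, h=2) → closed; open now [(2,2) g=3 f=4, (3,1) g=3 f=4, (4,2) g=1 f=4, (4,4) g=1 f=6]

expanded=(3,2); open=[(2,2) g=3 f=4, (3,1) g=3 f=4, (4,2) g=1 f=4, (4,4) g=1 f=6]; closed=[(3,2), (3,3), (4,3)]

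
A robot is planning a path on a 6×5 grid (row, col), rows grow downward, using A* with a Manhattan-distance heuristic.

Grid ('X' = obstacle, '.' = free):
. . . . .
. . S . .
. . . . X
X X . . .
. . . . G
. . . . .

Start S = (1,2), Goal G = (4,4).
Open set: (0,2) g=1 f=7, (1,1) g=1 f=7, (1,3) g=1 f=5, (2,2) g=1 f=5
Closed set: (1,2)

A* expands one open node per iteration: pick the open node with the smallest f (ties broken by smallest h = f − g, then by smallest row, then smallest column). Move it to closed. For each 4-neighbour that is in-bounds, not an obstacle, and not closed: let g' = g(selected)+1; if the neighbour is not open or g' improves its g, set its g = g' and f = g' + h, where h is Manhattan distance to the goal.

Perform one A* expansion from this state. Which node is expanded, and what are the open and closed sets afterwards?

expanded=(1,3); open=[(0,2) g=1 f=7, (0,3) g=2 f=7, (1,1) g=1 f=7, (1,4) g=2 f=5, (2,2) g=1 f=5, (2,3) g=2 f=5]; closed=[(1,2), (1,3)]

step 1: expand (1,3) (f=5, h=4) → closed; open now [(0,2) g=1 f=7, (0,3) g=2 f=7, (1,1) g=1 f=7, (1,4) g=2 f=5, (2,2) g=1 f=5, (2,3) g=2 f=5]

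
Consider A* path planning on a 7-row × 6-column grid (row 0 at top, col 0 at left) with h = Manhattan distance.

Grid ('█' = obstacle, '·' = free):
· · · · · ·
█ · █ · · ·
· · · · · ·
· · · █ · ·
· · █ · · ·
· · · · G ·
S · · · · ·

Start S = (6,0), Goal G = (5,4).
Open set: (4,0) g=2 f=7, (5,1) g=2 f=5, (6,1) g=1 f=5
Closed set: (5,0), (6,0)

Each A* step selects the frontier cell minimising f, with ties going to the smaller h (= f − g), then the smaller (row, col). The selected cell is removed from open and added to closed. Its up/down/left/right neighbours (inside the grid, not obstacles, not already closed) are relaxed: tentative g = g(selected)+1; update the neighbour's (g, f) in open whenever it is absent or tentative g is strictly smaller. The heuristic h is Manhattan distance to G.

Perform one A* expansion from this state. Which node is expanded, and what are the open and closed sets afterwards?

step 1: expand (5,1) (f=5, h=3) → closed; open now [(4,0) g=2 f=7, (4,1) g=3 f=7, (5,2) g=3 f=5, (6,1) g=1 f=5]

expanded=(5,1); open=[(4,0) g=2 f=7, (4,1) g=3 f=7, (5,2) g=3 f=5, (6,1) g=1 f=5]; closed=[(5,0), (5,1), (6,0)]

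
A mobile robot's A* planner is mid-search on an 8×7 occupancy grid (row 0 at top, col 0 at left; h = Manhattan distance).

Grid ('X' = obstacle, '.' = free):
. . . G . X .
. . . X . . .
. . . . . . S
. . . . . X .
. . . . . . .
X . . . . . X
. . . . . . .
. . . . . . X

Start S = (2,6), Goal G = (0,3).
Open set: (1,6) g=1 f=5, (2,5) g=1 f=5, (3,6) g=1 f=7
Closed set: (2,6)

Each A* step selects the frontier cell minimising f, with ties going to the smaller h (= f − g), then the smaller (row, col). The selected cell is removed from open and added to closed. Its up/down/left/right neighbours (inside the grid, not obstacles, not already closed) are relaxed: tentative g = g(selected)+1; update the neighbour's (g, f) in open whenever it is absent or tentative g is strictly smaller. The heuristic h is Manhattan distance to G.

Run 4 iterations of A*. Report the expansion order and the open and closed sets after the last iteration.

order=[(1,6) → (0,6) → (1,5) → (1,4)]; open=[(0,4) g=4 f=5, (2,4) g=4 f=7, (2,5) g=1 f=5, (3,6) g=1 f=7]; closed=[(0,6), (1,4), (1,5), (1,6), (2,6)]

step 1: expand (1,6) (f=5, h=4) → closed; open now [(0,6) g=2 f=5, (1,5) g=2 f=5, (2,5) g=1 f=5, (3,6) g=1 f=7]
step 2: expand (0,6) (f=5, h=3) → closed; open now [(1,5) g=2 f=5, (2,5) g=1 f=5, (3,6) g=1 f=7]
step 3: expand (1,5) (f=5, h=3) → closed; open now [(1,4) g=3 f=5, (2,5) g=1 f=5, (3,6) g=1 f=7]
step 4: expand (1,4) (f=5, h=2) → closed; open now [(0,4) g=4 f=5, (2,4) g=4 f=7, (2,5) g=1 f=5, (3,6) g=1 f=7]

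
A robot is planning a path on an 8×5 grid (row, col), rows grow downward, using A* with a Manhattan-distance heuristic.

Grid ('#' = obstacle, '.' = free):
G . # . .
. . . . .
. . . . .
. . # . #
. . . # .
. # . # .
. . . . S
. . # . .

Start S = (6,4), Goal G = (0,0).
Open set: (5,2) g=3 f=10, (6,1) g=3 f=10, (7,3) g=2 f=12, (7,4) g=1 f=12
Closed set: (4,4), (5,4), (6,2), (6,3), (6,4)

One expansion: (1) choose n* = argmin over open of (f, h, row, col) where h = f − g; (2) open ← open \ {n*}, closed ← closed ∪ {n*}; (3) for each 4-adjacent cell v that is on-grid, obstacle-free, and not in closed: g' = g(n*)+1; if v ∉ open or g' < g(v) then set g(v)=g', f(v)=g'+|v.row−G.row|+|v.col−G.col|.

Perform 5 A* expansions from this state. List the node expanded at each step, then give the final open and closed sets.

step 1: expand (5,2) (f=10, h=7) → closed; open now [(4,2) g=4 f=10, (6,1) g=3 f=10, (7,3) g=2 f=12, (7,4) g=1 f=12]
step 2: expand (4,2) (f=10, h=6) → closed; open now [(4,1) g=5 f=10, (6,1) g=3 f=10, (7,3) g=2 f=12, (7,4) g=1 f=12]
step 3: expand (4,1) (f=10, h=5) → closed; open now [(3,1) g=6 f=10, (4,0) g=6 f=10, (6,1) g=3 f=10, (7,3) g=2 f=12, (7,4) g=1 f=12]
step 4: expand (3,1) (f=10, h=4) → closed; open now [(2,1) g=7 f=10, (3,0) g=7 f=10, (4,0) g=6 f=10, (6,1) g=3 f=10, (7,3) g=2 f=12, (7,4) g=1 f=12]
step 5: expand (2,1) (f=10, h=3) → closed; open now [(1,1) g=8 f=10, (2,0) g=8 f=10, (2,2) g=8 f=12, (3,0) g=7 f=10, (4,0) g=6 f=10, (6,1) g=3 f=10, (7,3) g=2 f=12, (7,4) g=1 f=12]

order=[(5,2) → (4,2) → (4,1) → (3,1) → (2,1)]; open=[(1,1) g=8 f=10, (2,0) g=8 f=10, (2,2) g=8 f=12, (3,0) g=7 f=10, (4,0) g=6 f=10, (6,1) g=3 f=10, (7,3) g=2 f=12, (7,4) g=1 f=12]; closed=[(2,1), (3,1), (4,1), (4,2), (4,4), (5,2), (5,4), (6,2), (6,3), (6,4)]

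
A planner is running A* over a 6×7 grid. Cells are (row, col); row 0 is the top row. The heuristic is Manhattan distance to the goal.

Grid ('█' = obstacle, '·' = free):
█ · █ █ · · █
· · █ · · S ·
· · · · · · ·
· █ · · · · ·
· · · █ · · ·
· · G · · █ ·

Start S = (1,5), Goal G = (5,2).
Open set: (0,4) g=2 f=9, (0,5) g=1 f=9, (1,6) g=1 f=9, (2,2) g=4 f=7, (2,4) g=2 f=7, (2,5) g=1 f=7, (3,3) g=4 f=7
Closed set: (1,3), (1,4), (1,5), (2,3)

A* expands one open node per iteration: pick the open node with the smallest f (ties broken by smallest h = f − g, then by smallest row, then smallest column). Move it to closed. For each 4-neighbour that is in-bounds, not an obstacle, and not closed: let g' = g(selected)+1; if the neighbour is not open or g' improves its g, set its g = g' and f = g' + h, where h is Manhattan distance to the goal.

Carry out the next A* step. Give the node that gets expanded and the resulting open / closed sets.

expanded=(2,2); open=[(0,4) g=2 f=9, (0,5) g=1 f=9, (1,6) g=1 f=9, (2,1) g=5 f=9, (2,4) g=2 f=7, (2,5) g=1 f=7, (3,2) g=5 f=7, (3,3) g=4 f=7]; closed=[(1,3), (1,4), (1,5), (2,2), (2,3)]

step 1: expand (2,2) (f=7, h=3) → closed; open now [(0,4) g=2 f=9, (0,5) g=1 f=9, (1,6) g=1 f=9, (2,1) g=5 f=9, (2,4) g=2 f=7, (2,5) g=1 f=7, (3,2) g=5 f=7, (3,3) g=4 f=7]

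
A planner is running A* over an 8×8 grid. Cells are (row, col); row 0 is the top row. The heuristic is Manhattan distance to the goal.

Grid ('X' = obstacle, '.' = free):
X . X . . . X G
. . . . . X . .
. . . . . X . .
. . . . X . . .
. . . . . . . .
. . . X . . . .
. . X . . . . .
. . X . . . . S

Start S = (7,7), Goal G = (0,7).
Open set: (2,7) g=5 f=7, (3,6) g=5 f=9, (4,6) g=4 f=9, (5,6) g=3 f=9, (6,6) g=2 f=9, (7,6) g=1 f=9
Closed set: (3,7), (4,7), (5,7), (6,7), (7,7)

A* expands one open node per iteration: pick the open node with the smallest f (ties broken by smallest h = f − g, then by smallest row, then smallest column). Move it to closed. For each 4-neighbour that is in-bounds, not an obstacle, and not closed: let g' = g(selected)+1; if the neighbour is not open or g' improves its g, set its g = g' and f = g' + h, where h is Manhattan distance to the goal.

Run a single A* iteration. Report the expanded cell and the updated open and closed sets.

expanded=(2,7); open=[(1,7) g=6 f=7, (2,6) g=6 f=9, (3,6) g=5 f=9, (4,6) g=4 f=9, (5,6) g=3 f=9, (6,6) g=2 f=9, (7,6) g=1 f=9]; closed=[(2,7), (3,7), (4,7), (5,7), (6,7), (7,7)]

step 1: expand (2,7) (f=7, h=2) → closed; open now [(1,7) g=6 f=7, (2,6) g=6 f=9, (3,6) g=5 f=9, (4,6) g=4 f=9, (5,6) g=3 f=9, (6,6) g=2 f=9, (7,6) g=1 f=9]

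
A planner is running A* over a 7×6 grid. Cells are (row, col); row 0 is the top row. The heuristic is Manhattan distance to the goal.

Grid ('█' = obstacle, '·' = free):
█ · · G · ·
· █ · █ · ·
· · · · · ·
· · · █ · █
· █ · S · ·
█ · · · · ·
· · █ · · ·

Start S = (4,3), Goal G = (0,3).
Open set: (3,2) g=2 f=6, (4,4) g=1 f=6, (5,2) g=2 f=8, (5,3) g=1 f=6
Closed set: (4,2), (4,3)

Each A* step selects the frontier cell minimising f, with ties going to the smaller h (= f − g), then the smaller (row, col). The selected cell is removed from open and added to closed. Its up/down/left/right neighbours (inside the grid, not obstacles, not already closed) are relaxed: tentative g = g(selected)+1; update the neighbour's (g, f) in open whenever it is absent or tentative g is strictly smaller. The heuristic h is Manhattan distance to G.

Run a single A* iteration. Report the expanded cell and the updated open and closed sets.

step 1: expand (3,2) (f=6, h=4) → closed; open now [(2,2) g=3 f=6, (3,1) g=3 f=8, (4,4) g=1 f=6, (5,2) g=2 f=8, (5,3) g=1 f=6]

expanded=(3,2); open=[(2,2) g=3 f=6, (3,1) g=3 f=8, (4,4) g=1 f=6, (5,2) g=2 f=8, (5,3) g=1 f=6]; closed=[(3,2), (4,2), (4,3)]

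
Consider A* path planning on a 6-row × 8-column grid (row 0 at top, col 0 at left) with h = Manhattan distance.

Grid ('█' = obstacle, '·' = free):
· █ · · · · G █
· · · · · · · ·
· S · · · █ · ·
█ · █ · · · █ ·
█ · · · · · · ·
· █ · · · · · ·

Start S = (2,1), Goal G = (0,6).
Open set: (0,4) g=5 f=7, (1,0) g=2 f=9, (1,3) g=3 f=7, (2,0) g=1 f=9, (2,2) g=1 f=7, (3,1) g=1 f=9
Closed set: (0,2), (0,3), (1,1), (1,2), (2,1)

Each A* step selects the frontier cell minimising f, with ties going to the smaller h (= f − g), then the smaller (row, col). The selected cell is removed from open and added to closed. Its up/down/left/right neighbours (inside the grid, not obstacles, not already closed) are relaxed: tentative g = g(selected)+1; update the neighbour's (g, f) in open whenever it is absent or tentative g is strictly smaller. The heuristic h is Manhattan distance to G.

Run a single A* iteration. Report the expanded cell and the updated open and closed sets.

step 1: expand (0,4) (f=7, h=2) → closed; open now [(0,5) g=6 f=7, (1,0) g=2 f=9, (1,3) g=3 f=7, (1,4) g=6 f=9, (2,0) g=1 f=9, (2,2) g=1 f=7, (3,1) g=1 f=9]

expanded=(0,4); open=[(0,5) g=6 f=7, (1,0) g=2 f=9, (1,3) g=3 f=7, (1,4) g=6 f=9, (2,0) g=1 f=9, (2,2) g=1 f=7, (3,1) g=1 f=9]; closed=[(0,2), (0,3), (0,4), (1,1), (1,2), (2,1)]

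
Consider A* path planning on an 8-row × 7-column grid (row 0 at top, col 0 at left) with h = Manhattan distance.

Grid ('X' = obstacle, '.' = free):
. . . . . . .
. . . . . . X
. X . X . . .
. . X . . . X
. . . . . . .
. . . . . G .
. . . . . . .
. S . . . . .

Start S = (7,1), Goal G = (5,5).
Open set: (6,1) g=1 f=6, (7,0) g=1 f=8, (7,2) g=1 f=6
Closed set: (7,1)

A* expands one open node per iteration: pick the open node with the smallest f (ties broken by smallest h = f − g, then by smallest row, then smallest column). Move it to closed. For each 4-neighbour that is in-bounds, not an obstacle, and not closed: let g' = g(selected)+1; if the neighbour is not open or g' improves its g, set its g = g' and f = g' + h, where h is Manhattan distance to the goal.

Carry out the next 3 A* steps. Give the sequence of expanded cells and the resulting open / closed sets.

step 1: expand (6,1) (f=6, h=5) → closed; open now [(5,1) g=2 f=6, (6,0) g=2 f=8, (6,2) g=2 f=6, (7,0) g=1 f=8, (7,2) g=1 f=6]
step 2: expand (5,1) (f=6, h=4) → closed; open now [(4,1) g=3 f=8, (5,0) g=3 f=8, (5,2) g=3 f=6, (6,0) g=2 f=8, (6,2) g=2 f=6, (7,0) g=1 f=8, (7,2) g=1 f=6]
step 3: expand (5,2) (f=6, h=3) → closed; open now [(4,1) g=3 f=8, (4,2) g=4 f=8, (5,0) g=3 f=8, (5,3) g=4 f=6, (6,0) g=2 f=8, (6,2) g=2 f=6, (7,0) g=1 f=8, (7,2) g=1 f=6]

order=[(6,1) → (5,1) → (5,2)]; open=[(4,1) g=3 f=8, (4,2) g=4 f=8, (5,0) g=3 f=8, (5,3) g=4 f=6, (6,0) g=2 f=8, (6,2) g=2 f=6, (7,0) g=1 f=8, (7,2) g=1 f=6]; closed=[(5,1), (5,2), (6,1), (7,1)]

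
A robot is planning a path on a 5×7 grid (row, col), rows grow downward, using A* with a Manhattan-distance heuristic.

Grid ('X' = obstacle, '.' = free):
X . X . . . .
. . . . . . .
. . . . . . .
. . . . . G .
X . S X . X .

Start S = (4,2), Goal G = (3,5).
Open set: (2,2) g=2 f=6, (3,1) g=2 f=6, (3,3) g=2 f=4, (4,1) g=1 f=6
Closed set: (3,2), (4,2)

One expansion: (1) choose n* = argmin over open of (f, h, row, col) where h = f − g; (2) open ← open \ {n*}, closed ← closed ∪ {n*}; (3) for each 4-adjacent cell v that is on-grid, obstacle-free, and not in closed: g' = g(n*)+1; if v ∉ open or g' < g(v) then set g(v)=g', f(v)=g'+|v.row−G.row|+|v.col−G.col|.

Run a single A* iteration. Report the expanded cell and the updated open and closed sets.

expanded=(3,3); open=[(2,2) g=2 f=6, (2,3) g=3 f=6, (3,1) g=2 f=6, (3,4) g=3 f=4, (4,1) g=1 f=6]; closed=[(3,2), (3,3), (4,2)]

step 1: expand (3,3) (f=4, h=2) → closed; open now [(2,2) g=2 f=6, (2,3) g=3 f=6, (3,1) g=2 f=6, (3,4) g=3 f=4, (4,1) g=1 f=6]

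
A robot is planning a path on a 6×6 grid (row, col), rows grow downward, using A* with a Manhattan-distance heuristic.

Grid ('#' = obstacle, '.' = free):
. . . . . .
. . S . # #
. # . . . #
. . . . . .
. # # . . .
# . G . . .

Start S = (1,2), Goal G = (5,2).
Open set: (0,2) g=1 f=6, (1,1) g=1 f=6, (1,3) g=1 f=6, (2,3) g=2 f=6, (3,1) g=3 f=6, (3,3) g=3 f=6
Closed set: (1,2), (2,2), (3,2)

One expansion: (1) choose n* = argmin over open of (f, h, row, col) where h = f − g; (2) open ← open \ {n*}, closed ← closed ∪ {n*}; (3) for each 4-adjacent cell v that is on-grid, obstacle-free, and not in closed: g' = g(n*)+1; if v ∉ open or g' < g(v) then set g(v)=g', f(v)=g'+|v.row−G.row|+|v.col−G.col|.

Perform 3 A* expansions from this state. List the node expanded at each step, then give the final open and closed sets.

order=[(3,1) → (3,3) → (4,3)]; open=[(0,2) g=1 f=6, (1,1) g=1 f=6, (1,3) g=1 f=6, (2,3) g=2 f=6, (3,0) g=4 f=8, (3,4) g=4 f=8, (4,4) g=5 f=8, (5,3) g=5 f=6]; closed=[(1,2), (2,2), (3,1), (3,2), (3,3), (4,3)]

step 1: expand (3,1) (f=6, h=3) → closed; open now [(0,2) g=1 f=6, (1,1) g=1 f=6, (1,3) g=1 f=6, (2,3) g=2 f=6, (3,0) g=4 f=8, (3,3) g=3 f=6]
step 2: expand (3,3) (f=6, h=3) → closed; open now [(0,2) g=1 f=6, (1,1) g=1 f=6, (1,3) g=1 f=6, (2,3) g=2 f=6, (3,0) g=4 f=8, (3,4) g=4 f=8, (4,3) g=4 f=6]
step 3: expand (4,3) (f=6, h=2) → closed; open now [(0,2) g=1 f=6, (1,1) g=1 f=6, (1,3) g=1 f=6, (2,3) g=2 f=6, (3,0) g=4 f=8, (3,4) g=4 f=8, (4,4) g=5 f=8, (5,3) g=5 f=6]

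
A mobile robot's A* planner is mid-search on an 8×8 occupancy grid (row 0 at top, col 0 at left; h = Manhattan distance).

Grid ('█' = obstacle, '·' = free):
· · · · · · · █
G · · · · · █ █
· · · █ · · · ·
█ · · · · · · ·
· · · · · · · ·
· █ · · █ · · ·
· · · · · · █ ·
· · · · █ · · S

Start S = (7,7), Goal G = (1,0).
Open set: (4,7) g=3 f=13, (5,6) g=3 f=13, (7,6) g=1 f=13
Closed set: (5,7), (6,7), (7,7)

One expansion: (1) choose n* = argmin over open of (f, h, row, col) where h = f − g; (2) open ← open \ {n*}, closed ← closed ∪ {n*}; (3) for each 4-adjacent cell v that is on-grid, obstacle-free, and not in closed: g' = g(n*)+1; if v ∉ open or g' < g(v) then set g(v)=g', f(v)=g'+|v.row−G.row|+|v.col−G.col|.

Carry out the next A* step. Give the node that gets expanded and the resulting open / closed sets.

expanded=(4,7); open=[(3,7) g=4 f=13, (4,6) g=4 f=13, (5,6) g=3 f=13, (7,6) g=1 f=13]; closed=[(4,7), (5,7), (6,7), (7,7)]

step 1: expand (4,7) (f=13, h=10) → closed; open now [(3,7) g=4 f=13, (4,6) g=4 f=13, (5,6) g=3 f=13, (7,6) g=1 f=13]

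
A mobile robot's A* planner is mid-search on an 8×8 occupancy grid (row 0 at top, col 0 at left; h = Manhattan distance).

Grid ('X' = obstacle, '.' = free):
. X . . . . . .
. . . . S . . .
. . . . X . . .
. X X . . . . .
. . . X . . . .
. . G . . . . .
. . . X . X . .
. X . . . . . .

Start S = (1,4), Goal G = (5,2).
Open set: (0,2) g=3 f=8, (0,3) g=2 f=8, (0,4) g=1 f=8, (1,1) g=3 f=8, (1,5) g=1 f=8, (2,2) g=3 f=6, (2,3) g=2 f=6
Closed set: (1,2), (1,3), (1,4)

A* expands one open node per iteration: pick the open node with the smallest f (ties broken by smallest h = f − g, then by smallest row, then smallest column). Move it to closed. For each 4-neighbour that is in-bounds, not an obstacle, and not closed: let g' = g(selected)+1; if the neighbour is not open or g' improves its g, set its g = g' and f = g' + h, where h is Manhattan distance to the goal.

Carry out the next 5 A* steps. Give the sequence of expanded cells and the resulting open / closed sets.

order=[(2,2) → (2,3) → (3,3) → (2,1) → (3,4)]; open=[(0,2) g=3 f=8, (0,3) g=2 f=8, (0,4) g=1 f=8, (1,1) g=3 f=8, (1,5) g=1 f=8, (2,0) g=5 f=10, (3,5) g=5 f=10, (4,4) g=5 f=8]; closed=[(1,2), (1,3), (1,4), (2,1), (2,2), (2,3), (3,3), (3,4)]

step 1: expand (2,2) (f=6, h=3) → closed; open now [(0,2) g=3 f=8, (0,3) g=2 f=8, (0,4) g=1 f=8, (1,1) g=3 f=8, (1,5) g=1 f=8, (2,1) g=4 f=8, (2,3) g=2 f=6]
step 2: expand (2,3) (f=6, h=4) → closed; open now [(0,2) g=3 f=8, (0,3) g=2 f=8, (0,4) g=1 f=8, (1,1) g=3 f=8, (1,5) g=1 f=8, (2,1) g=4 f=8, (3,3) g=3 f=6]
step 3: expand (3,3) (f=6, h=3) → closed; open now [(0,2) g=3 f=8, (0,3) g=2 f=8, (0,4) g=1 f=8, (1,1) g=3 f=8, (1,5) g=1 f=8, (2,1) g=4 f=8, (3,4) g=4 f=8]
step 4: expand (2,1) (f=8, h=4) → closed; open now [(0,2) g=3 f=8, (0,3) g=2 f=8, (0,4) g=1 f=8, (1,1) g=3 f=8, (1,5) g=1 f=8, (2,0) g=5 f=10, (3,4) g=4 f=8]
step 5: expand (3,4) (f=8, h=4) → closed; open now [(0,2) g=3 f=8, (0,3) g=2 f=8, (0,4) g=1 f=8, (1,1) g=3 f=8, (1,5) g=1 f=8, (2,0) g=5 f=10, (3,5) g=5 f=10, (4,4) g=5 f=8]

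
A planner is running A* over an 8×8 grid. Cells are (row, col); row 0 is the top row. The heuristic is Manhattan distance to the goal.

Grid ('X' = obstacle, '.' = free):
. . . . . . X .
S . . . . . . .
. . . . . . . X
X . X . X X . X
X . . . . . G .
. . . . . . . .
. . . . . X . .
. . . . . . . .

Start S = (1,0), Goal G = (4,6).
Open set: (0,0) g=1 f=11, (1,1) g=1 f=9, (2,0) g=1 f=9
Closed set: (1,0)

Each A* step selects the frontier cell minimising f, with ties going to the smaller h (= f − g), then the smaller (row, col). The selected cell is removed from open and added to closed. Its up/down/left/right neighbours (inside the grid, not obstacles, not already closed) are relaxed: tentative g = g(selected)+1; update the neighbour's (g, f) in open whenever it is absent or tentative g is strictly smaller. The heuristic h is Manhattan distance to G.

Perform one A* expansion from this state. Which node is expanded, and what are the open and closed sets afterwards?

expanded=(1,1); open=[(0,0) g=1 f=11, (0,1) g=2 f=11, (1,2) g=2 f=9, (2,0) g=1 f=9, (2,1) g=2 f=9]; closed=[(1,0), (1,1)]

step 1: expand (1,1) (f=9, h=8) → closed; open now [(0,0) g=1 f=11, (0,1) g=2 f=11, (1,2) g=2 f=9, (2,0) g=1 f=9, (2,1) g=2 f=9]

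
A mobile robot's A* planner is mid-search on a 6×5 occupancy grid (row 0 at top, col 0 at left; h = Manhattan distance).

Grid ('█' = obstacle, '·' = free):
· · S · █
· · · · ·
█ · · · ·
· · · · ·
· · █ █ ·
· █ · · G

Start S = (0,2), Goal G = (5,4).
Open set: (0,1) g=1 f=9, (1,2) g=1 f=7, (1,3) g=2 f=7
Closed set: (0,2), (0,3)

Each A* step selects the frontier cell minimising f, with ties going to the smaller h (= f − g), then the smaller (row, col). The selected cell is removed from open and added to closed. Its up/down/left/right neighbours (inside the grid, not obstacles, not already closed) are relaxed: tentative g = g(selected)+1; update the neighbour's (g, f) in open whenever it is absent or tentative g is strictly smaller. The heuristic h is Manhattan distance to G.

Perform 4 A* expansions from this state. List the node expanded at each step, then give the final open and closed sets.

order=[(1,3) → (1,4) → (2,4) → (3,4)]; open=[(0,1) g=1 f=9, (1,2) g=1 f=7, (2,3) g=3 f=7, (3,3) g=6 f=9, (4,4) g=6 f=7]; closed=[(0,2), (0,3), (1,3), (1,4), (2,4), (3,4)]

step 1: expand (1,3) (f=7, h=5) → closed; open now [(0,1) g=1 f=9, (1,2) g=1 f=7, (1,4) g=3 f=7, (2,3) g=3 f=7]
step 2: expand (1,4) (f=7, h=4) → closed; open now [(0,1) g=1 f=9, (1,2) g=1 f=7, (2,3) g=3 f=7, (2,4) g=4 f=7]
step 3: expand (2,4) (f=7, h=3) → closed; open now [(0,1) g=1 f=9, (1,2) g=1 f=7, (2,3) g=3 f=7, (3,4) g=5 f=7]
step 4: expand (3,4) (f=7, h=2) → closed; open now [(0,1) g=1 f=9, (1,2) g=1 f=7, (2,3) g=3 f=7, (3,3) g=6 f=9, (4,4) g=6 f=7]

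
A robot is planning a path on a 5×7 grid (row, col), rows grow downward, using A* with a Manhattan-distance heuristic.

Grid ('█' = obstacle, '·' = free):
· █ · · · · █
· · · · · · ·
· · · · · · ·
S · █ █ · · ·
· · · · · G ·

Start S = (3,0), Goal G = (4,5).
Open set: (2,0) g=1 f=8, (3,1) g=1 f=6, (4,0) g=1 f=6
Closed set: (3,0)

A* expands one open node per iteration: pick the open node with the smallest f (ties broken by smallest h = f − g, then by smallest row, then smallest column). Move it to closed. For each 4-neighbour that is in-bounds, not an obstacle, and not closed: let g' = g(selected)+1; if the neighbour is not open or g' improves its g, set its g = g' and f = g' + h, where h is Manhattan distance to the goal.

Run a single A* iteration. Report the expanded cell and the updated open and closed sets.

expanded=(3,1); open=[(2,0) g=1 f=8, (2,1) g=2 f=8, (4,0) g=1 f=6, (4,1) g=2 f=6]; closed=[(3,0), (3,1)]

step 1: expand (3,1) (f=6, h=5) → closed; open now [(2,0) g=1 f=8, (2,1) g=2 f=8, (4,0) g=1 f=6, (4,1) g=2 f=6]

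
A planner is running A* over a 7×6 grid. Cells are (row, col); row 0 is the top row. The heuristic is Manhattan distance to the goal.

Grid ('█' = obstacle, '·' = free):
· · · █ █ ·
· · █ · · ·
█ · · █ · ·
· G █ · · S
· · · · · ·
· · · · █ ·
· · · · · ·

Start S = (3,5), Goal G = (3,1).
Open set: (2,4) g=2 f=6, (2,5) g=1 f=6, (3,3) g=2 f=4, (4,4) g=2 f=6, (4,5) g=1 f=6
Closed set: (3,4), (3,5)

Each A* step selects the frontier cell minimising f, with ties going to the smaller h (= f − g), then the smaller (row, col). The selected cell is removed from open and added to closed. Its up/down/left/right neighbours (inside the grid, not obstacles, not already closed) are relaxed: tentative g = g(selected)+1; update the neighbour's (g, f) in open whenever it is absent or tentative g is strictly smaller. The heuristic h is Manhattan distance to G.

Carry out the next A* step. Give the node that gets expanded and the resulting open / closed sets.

expanded=(3,3); open=[(2,4) g=2 f=6, (2,5) g=1 f=6, (4,3) g=3 f=6, (4,4) g=2 f=6, (4,5) g=1 f=6]; closed=[(3,3), (3,4), (3,5)]

step 1: expand (3,3) (f=4, h=2) → closed; open now [(2,4) g=2 f=6, (2,5) g=1 f=6, (4,3) g=3 f=6, (4,4) g=2 f=6, (4,5) g=1 f=6]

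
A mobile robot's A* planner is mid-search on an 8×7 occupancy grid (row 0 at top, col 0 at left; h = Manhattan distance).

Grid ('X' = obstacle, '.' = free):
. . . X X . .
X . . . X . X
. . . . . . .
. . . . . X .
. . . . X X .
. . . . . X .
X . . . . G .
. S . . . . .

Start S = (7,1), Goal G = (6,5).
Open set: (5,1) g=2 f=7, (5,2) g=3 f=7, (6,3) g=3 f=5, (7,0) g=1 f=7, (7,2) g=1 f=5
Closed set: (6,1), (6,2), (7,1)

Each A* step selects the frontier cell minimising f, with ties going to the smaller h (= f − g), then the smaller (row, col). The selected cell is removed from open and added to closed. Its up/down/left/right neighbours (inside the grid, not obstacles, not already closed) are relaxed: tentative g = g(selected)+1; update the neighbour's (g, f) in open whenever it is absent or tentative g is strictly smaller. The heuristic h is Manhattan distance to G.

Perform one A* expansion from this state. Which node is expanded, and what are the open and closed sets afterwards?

expanded=(6,3); open=[(5,1) g=2 f=7, (5,2) g=3 f=7, (5,3) g=4 f=7, (6,4) g=4 f=5, (7,0) g=1 f=7, (7,2) g=1 f=5, (7,3) g=4 f=7]; closed=[(6,1), (6,2), (6,3), (7,1)]

step 1: expand (6,3) (f=5, h=2) → closed; open now [(5,1) g=2 f=7, (5,2) g=3 f=7, (5,3) g=4 f=7, (6,4) g=4 f=5, (7,0) g=1 f=7, (7,2) g=1 f=5, (7,3) g=4 f=7]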